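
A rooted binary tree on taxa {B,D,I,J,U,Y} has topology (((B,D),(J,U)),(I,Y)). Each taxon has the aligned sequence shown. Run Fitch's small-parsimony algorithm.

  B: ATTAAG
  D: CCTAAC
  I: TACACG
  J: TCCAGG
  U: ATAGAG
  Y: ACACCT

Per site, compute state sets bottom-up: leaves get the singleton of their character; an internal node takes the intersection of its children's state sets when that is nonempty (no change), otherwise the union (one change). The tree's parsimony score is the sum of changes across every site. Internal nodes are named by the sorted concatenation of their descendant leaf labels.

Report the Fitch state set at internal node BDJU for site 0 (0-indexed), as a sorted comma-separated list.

[col 0] BD: children B:{A}, D:{C} ∪→ {A,C}; cost 1
[col 0] JU: children J:{T}, U:{A} ∪→ {A,T}; cost 1
[col 0] BDJU: children BD:{A,C}, JU:{A,T} ∩→ {A}; cost 0
[col 0] IY: children I:{T}, Y:{A} ∪→ {A,T}; cost 1
[col 0] BDIJUY: children BDJU:{A}, IY:{A,T} ∩→ {A}; cost 0
[col 1] BD: children B:{T}, D:{C} ∪→ {C,T}; cost 1
[col 1] JU: children J:{C}, U:{T} ∪→ {C,T}; cost 1
[col 1] BDJU: children BD:{C,T}, JU:{C,T} ∩→ {C,T}; cost 0
[col 1] IY: children I:{A}, Y:{C} ∪→ {A,C}; cost 1
[col 1] BDIJUY: children BDJU:{C,T}, IY:{A,C} ∩→ {C}; cost 0
[col 2] BD: children B:{T}, D:{T} ∩→ {T}; cost 0
[col 2] JU: children J:{C}, U:{A} ∪→ {A,C}; cost 1
[col 2] BDJU: children BD:{T}, JU:{A,C} ∪→ {A,C,T}; cost 1
[col 2] IY: children I:{C}, Y:{A} ∪→ {A,C}; cost 1
[col 2] BDIJUY: children BDJU:{A,C,T}, IY:{A,C} ∩→ {A,C}; cost 0
[col 3] BD: children B:{A}, D:{A} ∩→ {A}; cost 0
[col 3] JU: children J:{A}, U:{G} ∪→ {A,G}; cost 1
[col 3] BDJU: children BD:{A}, JU:{A,G} ∩→ {A}; cost 0
[col 3] IY: children I:{A}, Y:{C} ∪→ {A,C}; cost 1
[col 3] BDIJUY: children BDJU:{A}, IY:{A,C} ∩→ {A}; cost 0
[col 4] BD: children B:{A}, D:{A} ∩→ {A}; cost 0
[col 4] JU: children J:{G}, U:{A} ∪→ {A,G}; cost 1
[col 4] BDJU: children BD:{A}, JU:{A,G} ∩→ {A}; cost 0
[col 4] IY: children I:{C}, Y:{C} ∩→ {C}; cost 0
[col 4] BDIJUY: children BDJU:{A}, IY:{C} ∪→ {A,C}; cost 1
[col 5] BD: children B:{G}, D:{C} ∪→ {C,G}; cost 1
[col 5] JU: children J:{G}, U:{G} ∩→ {G}; cost 0
[col 5] BDJU: children BD:{C,G}, JU:{G} ∩→ {G}; cost 0
[col 5] IY: children I:{G}, Y:{T} ∪→ {G,T}; cost 1
[col 5] BDIJUY: children BDJU:{G}, IY:{G,T} ∩→ {G}; cost 0
per-site changes: [3, 3, 3, 2, 2, 2]; total = 15

A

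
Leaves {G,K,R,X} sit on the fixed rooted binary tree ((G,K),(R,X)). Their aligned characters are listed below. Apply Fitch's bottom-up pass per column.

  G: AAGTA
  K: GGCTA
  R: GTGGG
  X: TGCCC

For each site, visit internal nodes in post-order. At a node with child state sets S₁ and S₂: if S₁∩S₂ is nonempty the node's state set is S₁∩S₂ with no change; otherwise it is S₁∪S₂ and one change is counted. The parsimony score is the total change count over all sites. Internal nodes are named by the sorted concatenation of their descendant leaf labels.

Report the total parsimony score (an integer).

site 0, node GK: G={A} ∪ K={G} → {A,G} (+1)
site 0, node RX: R={G} ∪ X={T} → {G,T} (+1)
site 0, node GKRX: GK={A,G} ∩ RX={G,T} → {G} (+0)
site 1, node GK: G={A} ∪ K={G} → {A,G} (+1)
site 1, node RX: R={T} ∪ X={G} → {G,T} (+1)
site 1, node GKRX: GK={A,G} ∩ RX={G,T} → {G} (+0)
site 2, node GK: G={G} ∪ K={C} → {C,G} (+1)
site 2, node RX: R={G} ∪ X={C} → {C,G} (+1)
site 2, node GKRX: GK={C,G} ∩ RX={C,G} → {C,G} (+0)
site 3, node GK: G={T} ∩ K={T} → {T} (+0)
site 3, node RX: R={G} ∪ X={C} → {C,G} (+1)
site 3, node GKRX: GK={T} ∪ RX={C,G} → {C,G,T} (+1)
site 4, node GK: G={A} ∩ K={A} → {A} (+0)
site 4, node RX: R={G} ∪ X={C} → {C,G} (+1)
site 4, node GKRX: GK={A} ∪ RX={C,G} → {A,C,G} (+1)
per-site changes: [2, 2, 2, 2, 2]; total = 10

10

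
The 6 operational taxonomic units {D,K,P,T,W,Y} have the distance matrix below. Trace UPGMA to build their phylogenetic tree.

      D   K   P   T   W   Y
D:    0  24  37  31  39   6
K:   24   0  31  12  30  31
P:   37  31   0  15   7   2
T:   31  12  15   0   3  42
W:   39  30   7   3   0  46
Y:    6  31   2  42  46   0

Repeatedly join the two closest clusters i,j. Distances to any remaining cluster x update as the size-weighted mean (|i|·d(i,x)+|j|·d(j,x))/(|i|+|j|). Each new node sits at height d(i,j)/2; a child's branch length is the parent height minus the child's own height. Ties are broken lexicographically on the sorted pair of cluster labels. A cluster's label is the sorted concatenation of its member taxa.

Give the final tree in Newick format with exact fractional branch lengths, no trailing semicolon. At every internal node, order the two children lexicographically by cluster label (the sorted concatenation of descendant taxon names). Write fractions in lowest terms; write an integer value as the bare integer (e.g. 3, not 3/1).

1. join P+Y (d=2) ⇒ PY; edges |P|=1, |Y|=1
  updated: d(D,PY)=43/2, d(K,PY)=31, d(PY,T)=57/2, d(PY,W)=53/2
2. join T+W (d=3) ⇒ TW; edges |T|=3/2, |W|=3/2
  updated: d(D,TW)=35, d(K,TW)=21, d(PY,TW)=55/2
3. join K+TW (d=21) ⇒ KTW; edges |K|=21/2, |TW|=9
  updated: d(D,KTW)=94/3, d(KTW,PY)=86/3
4. join D+PY (d=43/2) ⇒ DPY; edges |D|=43/4, |PY|=39/4
  updated: d(DPY,KTW)=266/9
5. join DPY+KTW (d=266/9) ⇒ DKPTWY; edges |DPY|=145/36, |KTW|=77/18
final tree: ((D:43/4,(P:1,Y:1):39/4):145/36,(K:21/2,(T:3/2,W:3/2):9):77/18)
total length: 1919/36

((D:43/4,(P:1,Y:1):39/4):145/36,(K:21/2,(T:3/2,W:3/2):9):77/18)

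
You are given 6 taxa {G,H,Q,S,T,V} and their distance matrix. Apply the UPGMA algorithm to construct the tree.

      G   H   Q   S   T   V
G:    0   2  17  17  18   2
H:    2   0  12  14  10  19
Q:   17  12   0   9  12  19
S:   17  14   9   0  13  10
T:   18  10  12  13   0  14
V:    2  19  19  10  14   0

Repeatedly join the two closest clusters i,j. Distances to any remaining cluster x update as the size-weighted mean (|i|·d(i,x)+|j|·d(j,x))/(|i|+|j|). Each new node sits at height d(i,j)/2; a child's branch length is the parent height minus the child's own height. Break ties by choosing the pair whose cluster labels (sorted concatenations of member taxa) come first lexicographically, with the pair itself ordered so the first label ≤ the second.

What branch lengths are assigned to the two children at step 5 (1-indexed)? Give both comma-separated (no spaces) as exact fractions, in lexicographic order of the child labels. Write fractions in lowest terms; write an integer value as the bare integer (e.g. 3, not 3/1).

iteration 1: select G,H (d=2); attach at lengths (1, 1); label the merged cluster GH
  updated: d(GH,Q)=29/2, d(GH,S)=31/2, d(GH,T)=14, d(GH,V)=21/2
iteration 2: select Q,S (d=9); attach at lengths (9/2, 9/2); label the merged cluster QS
  updated: d(GH,QS)=15, d(QS,T)=25/2, d(QS,V)=29/2
iteration 3: select GH,V (d=21/2); attach at lengths (17/4, 21/4); label the merged cluster GHV
  updated: d(GHV,QS)=89/6, d(GHV,T)=14
iteration 4: select QS,T (d=25/2); attach at lengths (7/4, 25/4); label the merged cluster QST
  updated: d(GHV,QST)=131/9
iteration 5: select GHV,QST (d=131/9); attach at lengths (73/36, 37/36); label the merged cluster GHQSTV
final tree: (((G:1,H:1):17/4,V:21/4):73/36,((Q:9/2,S:9/2):7/4,T:25/4):37/36)
total length: 284/9

73/36,37/36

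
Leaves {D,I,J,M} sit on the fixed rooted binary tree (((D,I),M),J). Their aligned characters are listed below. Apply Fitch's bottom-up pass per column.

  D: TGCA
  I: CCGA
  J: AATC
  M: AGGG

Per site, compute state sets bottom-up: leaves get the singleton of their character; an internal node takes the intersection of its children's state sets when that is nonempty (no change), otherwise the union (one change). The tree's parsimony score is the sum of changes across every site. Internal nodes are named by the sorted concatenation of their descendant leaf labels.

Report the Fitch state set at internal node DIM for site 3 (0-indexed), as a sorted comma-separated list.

DI@0: {T} ∪ {C} = {C,T} (union, +1)
DIM@0: {C,T} ∪ {A} = {A,C,T} (union, +1)
DIJM@0: {A,C,T} ∩ {A} = {A} (intersection, +0)
DI@1: {G} ∪ {C} = {C,G} (union, +1)
DIM@1: {C,G} ∩ {G} = {G} (intersection, +0)
DIJM@1: {G} ∪ {A} = {A,G} (union, +1)
DI@2: {C} ∪ {G} = {C,G} (union, +1)
DIM@2: {C,G} ∩ {G} = {G} (intersection, +0)
DIJM@2: {G} ∪ {T} = {G,T} (union, +1)
DI@3: {A} ∩ {A} = {A} (intersection, +0)
DIM@3: {A} ∪ {G} = {A,G} (union, +1)
DIJM@3: {A,G} ∪ {C} = {A,C,G} (union, +1)
per-site changes: [2, 2, 2, 2]; total = 8

A,G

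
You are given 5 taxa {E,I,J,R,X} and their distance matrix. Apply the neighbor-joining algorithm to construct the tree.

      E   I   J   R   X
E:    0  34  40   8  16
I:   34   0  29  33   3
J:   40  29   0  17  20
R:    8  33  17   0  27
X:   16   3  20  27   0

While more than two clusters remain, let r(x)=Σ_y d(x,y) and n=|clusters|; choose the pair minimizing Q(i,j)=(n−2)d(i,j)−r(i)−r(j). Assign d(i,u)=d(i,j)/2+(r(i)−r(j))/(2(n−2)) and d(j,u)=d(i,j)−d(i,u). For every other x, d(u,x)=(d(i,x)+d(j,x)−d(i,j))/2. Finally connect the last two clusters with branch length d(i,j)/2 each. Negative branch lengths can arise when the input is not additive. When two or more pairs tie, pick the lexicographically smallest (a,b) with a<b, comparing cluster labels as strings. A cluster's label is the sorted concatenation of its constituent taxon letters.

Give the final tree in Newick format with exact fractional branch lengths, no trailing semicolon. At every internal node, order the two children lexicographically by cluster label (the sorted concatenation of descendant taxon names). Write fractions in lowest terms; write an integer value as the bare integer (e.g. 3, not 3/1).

((((E:37/6,R:11/6):47/4,J:51/4):41/4,I:27/4):-15/8,X:-15/8)

step 1: merge (E,R) at d=8, Q=-159; branch lengths E→37/6, R→11/6; new cluster ER
  updated: d(ER,I)=59/2, d(ER,J)=49/2, d(ER,X)=35/2
step 2: merge (ER,J) at d=49/2, Q=-96; branch lengths ER→47/4, J→51/4; new cluster EJR
  updated: d(EJR,I)=17, d(EJR,X)=13/2
step 3: merge (EJR,I) at d=17, Q=-53/2; branch lengths EJR→41/4, I→27/4; new cluster EIJR
  updated: d(EIJR,X)=-15/4
step 4: merge (EIJR,X) at d=-15/4; branch lengths EIJR→-15/8, X→-15/8; new cluster EIJRX
final tree: ((((E:37/6,R:11/6):47/4,J:51/4):41/4,I:27/4):-15/8,X:-15/8)
total length: 183/4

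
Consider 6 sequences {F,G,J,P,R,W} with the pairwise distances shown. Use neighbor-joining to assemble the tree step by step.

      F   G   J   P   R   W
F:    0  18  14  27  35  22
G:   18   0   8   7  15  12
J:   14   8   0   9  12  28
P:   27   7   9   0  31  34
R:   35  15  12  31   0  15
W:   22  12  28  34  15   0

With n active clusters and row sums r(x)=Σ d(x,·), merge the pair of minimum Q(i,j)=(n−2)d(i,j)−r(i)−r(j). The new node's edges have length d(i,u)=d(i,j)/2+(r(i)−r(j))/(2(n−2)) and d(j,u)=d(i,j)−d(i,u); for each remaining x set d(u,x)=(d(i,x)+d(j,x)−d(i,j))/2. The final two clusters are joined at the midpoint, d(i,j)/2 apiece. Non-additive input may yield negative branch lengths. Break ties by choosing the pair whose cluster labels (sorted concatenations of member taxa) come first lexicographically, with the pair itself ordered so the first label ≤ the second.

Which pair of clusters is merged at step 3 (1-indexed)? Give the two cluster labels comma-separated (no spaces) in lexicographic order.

F,J

step 1: merge (R,W) at d=15, Q=-159; branch lengths R→57/8, W→63/8; new cluster RW
  updated: d(F,RW)=21, d(G,RW)=6, d(J,RW)=25/2, d(P,RW)=25
step 2: merge (G,P) at d=7, Q=-86; branch lengths G→-4/3, P→25/3; new cluster GP
  updated: d(F,GP)=19, d(GP,J)=5, d(GP,RW)=12
step 3: merge (F,J) at d=14, Q=-115/2; branch lengths F→101/8, J→11/8; new cluster FJ
  updated: d(FJ,GP)=5, d(FJ,RW)=39/4
step 4: merge (FJ,GP) at d=5, Q=-107/4; branch lengths FJ→11/8, GP→29/8; new cluster FGJP
  updated: d(FGJP,RW)=67/8
step 5: merge (FGJP,RW) at d=67/8; branch lengths FGJP→67/16, RW→67/16; new cluster FGJPRW
final tree: (((F:101/8,J:11/8):11/8,(G:-4/3,P:25/3):29/8):67/16,(R:57/8,W:63/8):67/16)
total length: 395/8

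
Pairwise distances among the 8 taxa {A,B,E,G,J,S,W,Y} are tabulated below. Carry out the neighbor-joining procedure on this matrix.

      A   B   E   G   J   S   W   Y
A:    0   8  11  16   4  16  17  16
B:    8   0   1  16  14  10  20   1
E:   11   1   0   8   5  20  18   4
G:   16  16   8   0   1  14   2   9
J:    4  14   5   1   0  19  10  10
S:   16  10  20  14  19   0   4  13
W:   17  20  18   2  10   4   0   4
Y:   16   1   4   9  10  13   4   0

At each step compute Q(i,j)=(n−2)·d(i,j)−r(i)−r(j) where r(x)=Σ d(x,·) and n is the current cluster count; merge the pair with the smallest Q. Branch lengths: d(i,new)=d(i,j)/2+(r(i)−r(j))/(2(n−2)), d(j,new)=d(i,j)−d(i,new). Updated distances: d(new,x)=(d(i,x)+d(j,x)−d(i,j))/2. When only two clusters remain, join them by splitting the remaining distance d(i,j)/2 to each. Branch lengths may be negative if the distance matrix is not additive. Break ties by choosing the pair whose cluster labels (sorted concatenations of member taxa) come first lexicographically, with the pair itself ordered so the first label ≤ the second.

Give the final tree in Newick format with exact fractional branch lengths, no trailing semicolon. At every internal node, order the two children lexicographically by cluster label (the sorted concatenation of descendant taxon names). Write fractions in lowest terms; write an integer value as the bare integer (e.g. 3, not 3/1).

(((A:223/32,(G:29/20,J:-9/20):81/32):41/32,((B:5/16,E:11/16):31/24,Y:17/24):125/32):179/64,(S:15/4,W:1/4):179/64)

1. join S+W (d=4, Q=-147) ⇒ SW; edges |S|=15/4, |W|=1/4
  updated: d(A,SW)=29/2, d(B,SW)=13, d(E,SW)=17, d(G,SW)=6, d(J,SW)=25/2, d(SW,Y)=13/2
2. join G+J (d=1, Q=-195/2) ⇒ GJ; edges |G|=29/20, |J|=-9/20
  updated: d(A,GJ)=19/2, d(B,GJ)=29/2, d(E,GJ)=6, d(GJ,SW)=35/4, d(GJ,Y)=9
3. join B+E (d=1, Q=-145/2) ⇒ BE; edges |B|=5/16, |E|=11/16
  updated: d(A,BE)=9, d(BE,GJ)=39/4, d(BE,SW)=29/2, d(BE,Y)=2
4. join BE+Y (d=2, Q=-251/4) ⇒ BEY; edges |BE|=31/24, |Y|=17/24
  updated: d(A,BEY)=23/2, d(BEY,GJ)=67/8, d(BEY,SW)=19/2
5. join A+GJ (d=19/2, Q=-345/8) ⇒ AGJ; edges |A|=223/32, |GJ|=81/32
  updated: d(AGJ,BEY)=83/16, d(AGJ,SW)=55/8
6. join AGJ+BEY (d=83/16, Q=-345/16) ⇒ ABEGJY; edges |AGJ|=41/32, |BEY|=125/32
  updated: d(ABEGJY,SW)=179/32
7. join ABEGJY+SW (d=179/32) ⇒ ABEGJSWY; edges |ABEGJY|=179/64, |SW|=179/64
final tree: (((A:223/32,(G:29/20,J:-9/20):81/32):41/32,((B:5/16,E:11/16):31/24,Y:17/24):125/32):179/64,(S:15/4,W:1/4):179/64)
total length: 905/32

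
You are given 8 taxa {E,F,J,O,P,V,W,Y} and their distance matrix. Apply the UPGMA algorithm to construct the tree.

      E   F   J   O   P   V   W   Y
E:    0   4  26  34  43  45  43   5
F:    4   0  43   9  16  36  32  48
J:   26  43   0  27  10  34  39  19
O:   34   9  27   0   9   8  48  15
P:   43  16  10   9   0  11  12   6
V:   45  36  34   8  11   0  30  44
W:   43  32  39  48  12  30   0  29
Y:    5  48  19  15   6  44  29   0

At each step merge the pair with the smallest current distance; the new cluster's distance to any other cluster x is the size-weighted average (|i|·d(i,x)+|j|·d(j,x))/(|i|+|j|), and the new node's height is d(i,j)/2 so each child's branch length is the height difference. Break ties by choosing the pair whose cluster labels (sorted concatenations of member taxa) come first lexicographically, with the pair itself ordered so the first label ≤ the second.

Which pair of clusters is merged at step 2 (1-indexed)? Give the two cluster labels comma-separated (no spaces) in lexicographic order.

P,Y

iteration 1: select E,F (d=4); attach at lengths (2, 2); label the merged cluster EF
  updated: d(EF,J)=69/2, d(EF,O)=43/2, d(EF,P)=59/2, d(EF,V)=81/2, d(EF,W)=75/2, d(EF,Y)=53/2
iteration 2: select P,Y (d=6); attach at lengths (3, 3); label the merged cluster PY
  updated: d(EF,PY)=28, d(J,PY)=29/2, d(O,PY)=12, d(PY,V)=55/2, d(PY,W)=41/2
iteration 3: select O,V (d=8); attach at lengths (4, 4); label the merged cluster OV
  updated: d(EF,OV)=31, d(J,OV)=61/2, d(OV,PY)=79/4, d(OV,W)=39
iteration 4: select J,PY (d=29/2); attach at lengths (29/4, 17/4); label the merged cluster JPY
  updated: d(EF,JPY)=181/6, d(JPY,OV)=70/3, d(JPY,W)=80/3
iteration 5: select JPY,OV (d=70/3); attach at lengths (53/12, 23/3); label the merged cluster JOPVY
  updated: d(EF,JOPVY)=61/2, d(JOPVY,W)=158/5
iteration 6: select EF,JOPVY (d=61/2); attach at lengths (53/4, 43/12); label the merged cluster EFJOPVY
  updated: d(EFJOPVY,W)=233/7
iteration 7: select EFJOPVY,W (d=233/7); attach at lengths (39/28, 233/14); label the merged cluster EFJOPVWY
final tree: (((E:2,F:2):53/4,((J:29/4,(P:3,Y:3):17/4):53/12,(O:4,V:4):23/3):43/12):39/28,W:233/14)
total length: 3211/42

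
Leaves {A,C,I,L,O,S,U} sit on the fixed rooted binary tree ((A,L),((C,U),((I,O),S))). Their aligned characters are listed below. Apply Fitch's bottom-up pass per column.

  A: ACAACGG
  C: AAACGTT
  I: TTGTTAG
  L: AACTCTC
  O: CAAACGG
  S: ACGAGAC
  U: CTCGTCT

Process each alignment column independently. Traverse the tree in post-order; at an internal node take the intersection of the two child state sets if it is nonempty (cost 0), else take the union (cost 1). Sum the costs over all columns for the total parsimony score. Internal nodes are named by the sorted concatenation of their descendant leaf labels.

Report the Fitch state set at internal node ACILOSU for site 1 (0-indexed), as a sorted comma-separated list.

A

[col 0] AL: children A:{A}, L:{A} ∩→ {A}; cost 0
[col 0] CU: children C:{A}, U:{C} ∪→ {A,C}; cost 1
[col 0] IO: children I:{T}, O:{C} ∪→ {C,T}; cost 1
[col 0] IOS: children IO:{C,T}, S:{A} ∪→ {A,C,T}; cost 1
[col 0] CIOSU: children CU:{A,C}, IOS:{A,C,T} ∩→ {A,C}; cost 0
[col 0] ACILOSU: children AL:{A}, CIOSU:{A,C} ∩→ {A}; cost 0
[col 1] AL: children A:{C}, L:{A} ∪→ {A,C}; cost 1
[col 1] CU: children C:{A}, U:{T} ∪→ {A,T}; cost 1
[col 1] IO: children I:{T}, O:{A} ∪→ {A,T}; cost 1
[col 1] IOS: children IO:{A,T}, S:{C} ∪→ {A,C,T}; cost 1
[col 1] CIOSU: children CU:{A,T}, IOS:{A,C,T} ∩→ {A,T}; cost 0
[col 1] ACILOSU: children AL:{A,C}, CIOSU:{A,T} ∩→ {A}; cost 0
[col 2] AL: children A:{A}, L:{C} ∪→ {A,C}; cost 1
[col 2] CU: children C:{A}, U:{C} ∪→ {A,C}; cost 1
[col 2] IO: children I:{G}, O:{A} ∪→ {A,G}; cost 1
[col 2] IOS: children IO:{A,G}, S:{G} ∩→ {G}; cost 0
[col 2] CIOSU: children CU:{A,C}, IOS:{G} ∪→ {A,C,G}; cost 1
[col 2] ACILOSU: children AL:{A,C}, CIOSU:{A,C,G} ∩→ {A,C}; cost 0
[col 3] AL: children A:{A}, L:{T} ∪→ {A,T}; cost 1
[col 3] CU: children C:{C}, U:{G} ∪→ {C,G}; cost 1
[col 3] IO: children I:{T}, O:{A} ∪→ {A,T}; cost 1
[col 3] IOS: children IO:{A,T}, S:{A} ∩→ {A}; cost 0
[col 3] CIOSU: children CU:{C,G}, IOS:{A} ∪→ {A,C,G}; cost 1
[col 3] ACILOSU: children AL:{A,T}, CIOSU:{A,C,G} ∩→ {A}; cost 0
[col 4] AL: children A:{C}, L:{C} ∩→ {C}; cost 0
[col 4] CU: children C:{G}, U:{T} ∪→ {G,T}; cost 1
[col 4] IO: children I:{T}, O:{C} ∪→ {C,T}; cost 1
[col 4] IOS: children IO:{C,T}, S:{G} ∪→ {C,G,T}; cost 1
[col 4] CIOSU: children CU:{G,T}, IOS:{C,G,T} ∩→ {G,T}; cost 0
[col 4] ACILOSU: children AL:{C}, CIOSU:{G,T} ∪→ {C,G,T}; cost 1
[col 5] AL: children A:{G}, L:{T} ∪→ {G,T}; cost 1
[col 5] CU: children C:{T}, U:{C} ∪→ {C,T}; cost 1
[col 5] IO: children I:{A}, O:{G} ∪→ {A,G}; cost 1
[col 5] IOS: children IO:{A,G}, S:{A} ∩→ {A}; cost 0
[col 5] CIOSU: children CU:{C,T}, IOS:{A} ∪→ {A,C,T}; cost 1
[col 5] ACILOSU: children AL:{G,T}, CIOSU:{A,C,T} ∩→ {T}; cost 0
[col 6] AL: children A:{G}, L:{C} ∪→ {C,G}; cost 1
[col 6] CU: children C:{T}, U:{T} ∩→ {T}; cost 0
[col 6] IO: children I:{G}, O:{G} ∩→ {G}; cost 0
[col 6] IOS: children IO:{G}, S:{C} ∪→ {C,G}; cost 1
[col 6] CIOSU: children CU:{T}, IOS:{C,G} ∪→ {C,G,T}; cost 1
[col 6] ACILOSU: children AL:{C,G}, CIOSU:{C,G,T} ∩→ {C,G}; cost 0
per-site changes: [3, 4, 4, 4, 4, 4, 3]; total = 26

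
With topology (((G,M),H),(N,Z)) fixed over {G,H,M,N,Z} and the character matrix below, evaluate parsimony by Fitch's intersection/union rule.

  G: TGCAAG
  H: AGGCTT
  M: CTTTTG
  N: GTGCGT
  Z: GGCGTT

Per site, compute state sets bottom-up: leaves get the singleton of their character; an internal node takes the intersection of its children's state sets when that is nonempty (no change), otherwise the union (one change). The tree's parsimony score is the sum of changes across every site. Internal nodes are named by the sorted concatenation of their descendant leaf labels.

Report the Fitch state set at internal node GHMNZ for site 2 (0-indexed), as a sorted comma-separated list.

C,G

GM@0: {T} ∪ {C} = {C,T} (union, +1)
GHM@0: {C,T} ∪ {A} = {A,C,T} (union, +1)
NZ@0: {G} ∩ {G} = {G} (intersection, +0)
GHMNZ@0: {A,C,T} ∪ {G} = {A,C,G,T} (union, +1)
GM@1: {G} ∪ {T} = {G,T} (union, +1)
GHM@1: {G,T} ∩ {G} = {G} (intersection, +0)
NZ@1: {T} ∪ {G} = {G,T} (union, +1)
GHMNZ@1: {G} ∩ {G,T} = {G} (intersection, +0)
GM@2: {C} ∪ {T} = {C,T} (union, +1)
GHM@2: {C,T} ∪ {G} = {C,G,T} (union, +1)
NZ@2: {G} ∪ {C} = {C,G} (union, +1)
GHMNZ@2: {C,G,T} ∩ {C,G} = {C,G} (intersection, +0)
GM@3: {A} ∪ {T} = {A,T} (union, +1)
GHM@3: {A,T} ∪ {C} = {A,C,T} (union, +1)
NZ@3: {C} ∪ {G} = {C,G} (union, +1)
GHMNZ@3: {A,C,T} ∩ {C,G} = {C} (intersection, +0)
GM@4: {A} ∪ {T} = {A,T} (union, +1)
GHM@4: {A,T} ∩ {T} = {T} (intersection, +0)
NZ@4: {G} ∪ {T} = {G,T} (union, +1)
GHMNZ@4: {T} ∩ {G,T} = {T} (intersection, +0)
GM@5: {G} ∩ {G} = {G} (intersection, +0)
GHM@5: {G} ∪ {T} = {G,T} (union, +1)
NZ@5: {T} ∩ {T} = {T} (intersection, +0)
GHMNZ@5: {G,T} ∩ {T} = {T} (intersection, +0)
per-site changes: [3, 2, 3, 3, 2, 1]; total = 14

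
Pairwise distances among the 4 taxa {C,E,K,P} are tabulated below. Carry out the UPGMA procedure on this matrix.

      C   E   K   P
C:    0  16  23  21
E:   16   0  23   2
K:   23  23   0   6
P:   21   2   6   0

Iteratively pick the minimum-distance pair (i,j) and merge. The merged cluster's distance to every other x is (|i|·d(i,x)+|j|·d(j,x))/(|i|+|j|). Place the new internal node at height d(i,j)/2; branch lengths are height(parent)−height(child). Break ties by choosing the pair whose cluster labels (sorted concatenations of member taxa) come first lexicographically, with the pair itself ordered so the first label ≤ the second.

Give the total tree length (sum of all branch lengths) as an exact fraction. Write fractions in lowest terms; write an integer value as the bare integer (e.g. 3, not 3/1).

113/4

iteration 1: select E,P (d=2); attach at lengths (1, 1); label the merged cluster EP
  updated: d(C,EP)=37/2, d(EP,K)=29/2
iteration 2: select EP,K (d=29/2); attach at lengths (25/4, 29/4); label the merged cluster EKP
  updated: d(C,EKP)=20
iteration 3: select C,EKP (d=20); attach at lengths (10, 11/4); label the merged cluster CEKP
final tree: (C:10,((E:1,P:1):25/4,K:29/4):11/4)
total length: 113/4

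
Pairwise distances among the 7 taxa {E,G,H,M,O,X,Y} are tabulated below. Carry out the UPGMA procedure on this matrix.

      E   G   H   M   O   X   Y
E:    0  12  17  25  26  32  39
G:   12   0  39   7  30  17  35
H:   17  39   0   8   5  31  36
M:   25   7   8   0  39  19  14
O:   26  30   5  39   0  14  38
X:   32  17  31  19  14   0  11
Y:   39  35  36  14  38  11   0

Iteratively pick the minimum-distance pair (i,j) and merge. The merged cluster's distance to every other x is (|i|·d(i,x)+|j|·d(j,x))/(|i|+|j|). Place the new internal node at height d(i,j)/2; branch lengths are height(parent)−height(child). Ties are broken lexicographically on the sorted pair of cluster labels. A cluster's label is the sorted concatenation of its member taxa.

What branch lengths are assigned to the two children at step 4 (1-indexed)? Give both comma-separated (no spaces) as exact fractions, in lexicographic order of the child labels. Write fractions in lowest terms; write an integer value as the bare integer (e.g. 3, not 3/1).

37/4,23/4

step 1: merge (H,O) at d=5; branch lengths H→5/2, O→5/2; new cluster HO
  updated: d(E,HO)=43/2, d(G,HO)=69/2, d(HO,M)=47/2, d(HO,X)=45/2, d(HO,Y)=37
step 2: merge (G,M) at d=7; branch lengths G→7/2, M→7/2; new cluster GM
  updated: d(E,GM)=37/2, d(GM,HO)=29, d(GM,X)=18, d(GM,Y)=49/2
step 3: merge (X,Y) at d=11; branch lengths X→11/2, Y→11/2; new cluster XY
  updated: d(E,XY)=71/2, d(GM,XY)=85/4, d(HO,XY)=119/4
step 4: merge (E,GM) at d=37/2; branch lengths E→37/4, GM→23/4; new cluster EGM
  updated: d(EGM,HO)=53/2, d(EGM,XY)=26
step 5: merge (EGM,XY) at d=26; branch lengths EGM→15/4, XY→15/2; new cluster EGMXY
  updated: d(EGMXY,HO)=139/5
step 6: merge (EGMXY,HO) at d=139/5; branch lengths EGMXY→9/10, HO→57/5; new cluster EGHMOXY
final tree: (((E:37/4,(G:7/2,M:7/2):23/4):15/4,(X:11/2,Y:11/2):15/2):9/10,(H:5/2,O:5/2):57/5)
total length: 1231/20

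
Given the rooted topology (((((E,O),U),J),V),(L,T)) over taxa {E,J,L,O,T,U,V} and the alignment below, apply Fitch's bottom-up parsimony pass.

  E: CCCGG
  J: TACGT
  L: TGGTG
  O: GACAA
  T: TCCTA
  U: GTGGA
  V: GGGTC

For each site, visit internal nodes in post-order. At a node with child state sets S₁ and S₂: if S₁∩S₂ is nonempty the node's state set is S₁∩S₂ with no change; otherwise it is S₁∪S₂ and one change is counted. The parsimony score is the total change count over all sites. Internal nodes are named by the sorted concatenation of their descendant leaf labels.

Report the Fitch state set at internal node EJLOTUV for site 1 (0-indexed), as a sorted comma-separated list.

G

[col 0] EO: children E:{C}, O:{G} ∪→ {C,G}; cost 1
[col 0] EOU: children EO:{C,G}, U:{G} ∩→ {G}; cost 0
[col 0] EJOU: children EOU:{G}, J:{T} ∪→ {G,T}; cost 1
[col 0] EJOUV: children EJOU:{G,T}, V:{G} ∩→ {G}; cost 0
[col 0] LT: children L:{T}, T:{T} ∩→ {T}; cost 0
[col 0] EJLOTUV: children EJOUV:{G}, LT:{T} ∪→ {G,T}; cost 1
[col 1] EO: children E:{C}, O:{A} ∪→ {A,C}; cost 1
[col 1] EOU: children EO:{A,C}, U:{T} ∪→ {A,C,T}; cost 1
[col 1] EJOU: children EOU:{A,C,T}, J:{A} ∩→ {A}; cost 0
[col 1] EJOUV: children EJOU:{A}, V:{G} ∪→ {A,G}; cost 1
[col 1] LT: children L:{G}, T:{C} ∪→ {C,G}; cost 1
[col 1] EJLOTUV: children EJOUV:{A,G}, LT:{C,G} ∩→ {G}; cost 0
[col 2] EO: children E:{C}, O:{C} ∩→ {C}; cost 0
[col 2] EOU: children EO:{C}, U:{G} ∪→ {C,G}; cost 1
[col 2] EJOU: children EOU:{C,G}, J:{C} ∩→ {C}; cost 0
[col 2] EJOUV: children EJOU:{C}, V:{G} ∪→ {C,G}; cost 1
[col 2] LT: children L:{G}, T:{C} ∪→ {C,G}; cost 1
[col 2] EJLOTUV: children EJOUV:{C,G}, LT:{C,G} ∩→ {C,G}; cost 0
[col 3] EO: children E:{G}, O:{A} ∪→ {A,G}; cost 1
[col 3] EOU: children EO:{A,G}, U:{G} ∩→ {G}; cost 0
[col 3] EJOU: children EOU:{G}, J:{G} ∩→ {G}; cost 0
[col 3] EJOUV: children EJOU:{G}, V:{T} ∪→ {G,T}; cost 1
[col 3] LT: children L:{T}, T:{T} ∩→ {T}; cost 0
[col 3] EJLOTUV: children EJOUV:{G,T}, LT:{T} ∩→ {T}; cost 0
[col 4] EO: children E:{G}, O:{A} ∪→ {A,G}; cost 1
[col 4] EOU: children EO:{A,G}, U:{A} ∩→ {A}; cost 0
[col 4] EJOU: children EOU:{A}, J:{T} ∪→ {A,T}; cost 1
[col 4] EJOUV: children EJOU:{A,T}, V:{C} ∪→ {A,C,T}; cost 1
[col 4] LT: children L:{G}, T:{A} ∪→ {A,G}; cost 1
[col 4] EJLOTUV: children EJOUV:{A,C,T}, LT:{A,G} ∩→ {A}; cost 0
per-site changes: [3, 4, 3, 2, 4]; total = 16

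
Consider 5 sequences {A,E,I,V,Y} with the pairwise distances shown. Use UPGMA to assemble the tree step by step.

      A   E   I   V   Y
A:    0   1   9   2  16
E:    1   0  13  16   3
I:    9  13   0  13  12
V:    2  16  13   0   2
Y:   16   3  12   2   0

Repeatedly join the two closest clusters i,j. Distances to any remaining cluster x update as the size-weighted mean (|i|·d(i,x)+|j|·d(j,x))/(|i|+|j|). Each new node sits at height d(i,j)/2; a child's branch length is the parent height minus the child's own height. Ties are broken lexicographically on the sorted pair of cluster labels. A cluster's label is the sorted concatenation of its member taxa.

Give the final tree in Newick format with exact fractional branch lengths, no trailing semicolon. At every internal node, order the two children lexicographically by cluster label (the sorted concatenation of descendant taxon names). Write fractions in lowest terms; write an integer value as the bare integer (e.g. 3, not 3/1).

(((A:1/2,E:1/2):33/8,(V:1,Y:1):29/8):5/4,I:47/8)

step 1: merge (A,E) at d=1; branch lengths A→1/2, E→1/2; new cluster AE
  updated: d(AE,I)=11, d(AE,V)=9, d(AE,Y)=19/2
step 2: merge (V,Y) at d=2; branch lengths V→1, Y→1; new cluster VY
  updated: d(AE,VY)=37/4, d(I,VY)=25/2
step 3: merge (AE,VY) at d=37/4; branch lengths AE→33/8, VY→29/8; new cluster AEVY
  updated: d(AEVY,I)=47/4
step 4: merge (AEVY,I) at d=47/4; branch lengths AEVY→5/4, I→47/8; new cluster AEIVY
final tree: (((A:1/2,E:1/2):33/8,(V:1,Y:1):29/8):5/4,I:47/8)
total length: 143/8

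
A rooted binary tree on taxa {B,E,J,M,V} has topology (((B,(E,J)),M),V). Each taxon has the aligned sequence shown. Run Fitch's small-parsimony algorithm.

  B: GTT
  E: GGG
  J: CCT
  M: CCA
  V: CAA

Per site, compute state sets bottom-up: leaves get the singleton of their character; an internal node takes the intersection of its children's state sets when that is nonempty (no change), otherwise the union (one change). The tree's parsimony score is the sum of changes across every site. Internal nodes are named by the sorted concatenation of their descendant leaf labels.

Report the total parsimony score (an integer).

7

EJ@0: {G} ∪ {C} = {C,G} (union, +1)
BEJ@0: {G} ∩ {C,G} = {G} (intersection, +0)
BEJM@0: {G} ∪ {C} = {C,G} (union, +1)
BEJMV@0: {C,G} ∩ {C} = {C} (intersection, +0)
EJ@1: {G} ∪ {C} = {C,G} (union, +1)
BEJ@1: {T} ∪ {C,G} = {C,G,T} (union, +1)
BEJM@1: {C,G,T} ∩ {C} = {C} (intersection, +0)
BEJMV@1: {C} ∪ {A} = {A,C} (union, +1)
EJ@2: {G} ∪ {T} = {G,T} (union, +1)
BEJ@2: {T} ∩ {G,T} = {T} (intersection, +0)
BEJM@2: {T} ∪ {A} = {A,T} (union, +1)
BEJMV@2: {A,T} ∩ {A} = {A} (intersection, +0)
per-site changes: [2, 3, 2]; total = 7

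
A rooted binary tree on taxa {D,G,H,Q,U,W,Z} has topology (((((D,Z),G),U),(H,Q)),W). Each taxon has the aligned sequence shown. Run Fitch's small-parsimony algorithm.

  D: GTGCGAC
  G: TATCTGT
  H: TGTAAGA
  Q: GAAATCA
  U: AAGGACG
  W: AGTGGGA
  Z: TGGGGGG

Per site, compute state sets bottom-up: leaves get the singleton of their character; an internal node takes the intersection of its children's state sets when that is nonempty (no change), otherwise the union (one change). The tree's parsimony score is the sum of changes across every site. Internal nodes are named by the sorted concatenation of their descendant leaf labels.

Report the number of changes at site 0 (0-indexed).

4

DZ@0: {G} ∪ {T} = {G,T} (union, +1)
DGZ@0: {G,T} ∩ {T} = {T} (intersection, +0)
DGUZ@0: {T} ∪ {A} = {A,T} (union, +1)
HQ@0: {T} ∪ {G} = {G,T} (union, +1)
DGHQUZ@0: {A,T} ∩ {G,T} = {T} (intersection, +0)
DGHQUWZ@0: {T} ∪ {A} = {A,T} (union, +1)
DZ@1: {T} ∪ {G} = {G,T} (union, +1)
DGZ@1: {G,T} ∪ {A} = {A,G,T} (union, +1)
DGUZ@1: {A,G,T} ∩ {A} = {A} (intersection, +0)
HQ@1: {G} ∪ {A} = {A,G} (union, +1)
DGHQUZ@1: {A} ∩ {A,G} = {A} (intersection, +0)
DGHQUWZ@1: {A} ∪ {G} = {A,G} (union, +1)
DZ@2: {G} ∩ {G} = {G} (intersection, +0)
DGZ@2: {G} ∪ {T} = {G,T} (union, +1)
DGUZ@2: {G,T} ∩ {G} = {G} (intersection, +0)
HQ@2: {T} ∪ {A} = {A,T} (union, +1)
DGHQUZ@2: {G} ∪ {A,T} = {A,G,T} (union, +1)
DGHQUWZ@2: {A,G,T} ∩ {T} = {T} (intersection, +0)
DZ@3: {C} ∪ {G} = {C,G} (union, +1)
DGZ@3: {C,G} ∩ {C} = {C} (intersection, +0)
DGUZ@3: {C} ∪ {G} = {C,G} (union, +1)
HQ@3: {A} ∩ {A} = {A} (intersection, +0)
DGHQUZ@3: {C,G} ∪ {A} = {A,C,G} (union, +1)
DGHQUWZ@3: {A,C,G} ∩ {G} = {G} (intersection, +0)
DZ@4: {G} ∩ {G} = {G} (intersection, +0)
DGZ@4: {G} ∪ {T} = {G,T} (union, +1)
DGUZ@4: {G,T} ∪ {A} = {A,G,T} (union, +1)
HQ@4: {A} ∪ {T} = {A,T} (union, +1)
DGHQUZ@4: {A,G,T} ∩ {A,T} = {A,T} (intersection, +0)
DGHQUWZ@4: {A,T} ∪ {G} = {A,G,T} (union, +1)
DZ@5: {A} ∪ {G} = {A,G} (union, +1)
DGZ@5: {A,G} ∩ {G} = {G} (intersection, +0)
DGUZ@5: {G} ∪ {C} = {C,G} (union, +1)
HQ@5: {G} ∪ {C} = {C,G} (union, +1)
DGHQUZ@5: {C,G} ∩ {C,G} = {C,G} (intersection, +0)
DGHQUWZ@5: {C,G} ∩ {G} = {G} (intersection, +0)
DZ@6: {C} ∪ {G} = {C,G} (union, +1)
DGZ@6: {C,G} ∪ {T} = {C,G,T} (union, +1)
DGUZ@6: {C,G,T} ∩ {G} = {G} (intersection, +0)
HQ@6: {A} ∩ {A} = {A} (intersection, +0)
DGHQUZ@6: {G} ∪ {A} = {A,G} (union, +1)
DGHQUWZ@6: {A,G} ∩ {A} = {A} (intersection, +0)
per-site changes: [4, 4, 3, 3, 4, 3, 3]; total = 24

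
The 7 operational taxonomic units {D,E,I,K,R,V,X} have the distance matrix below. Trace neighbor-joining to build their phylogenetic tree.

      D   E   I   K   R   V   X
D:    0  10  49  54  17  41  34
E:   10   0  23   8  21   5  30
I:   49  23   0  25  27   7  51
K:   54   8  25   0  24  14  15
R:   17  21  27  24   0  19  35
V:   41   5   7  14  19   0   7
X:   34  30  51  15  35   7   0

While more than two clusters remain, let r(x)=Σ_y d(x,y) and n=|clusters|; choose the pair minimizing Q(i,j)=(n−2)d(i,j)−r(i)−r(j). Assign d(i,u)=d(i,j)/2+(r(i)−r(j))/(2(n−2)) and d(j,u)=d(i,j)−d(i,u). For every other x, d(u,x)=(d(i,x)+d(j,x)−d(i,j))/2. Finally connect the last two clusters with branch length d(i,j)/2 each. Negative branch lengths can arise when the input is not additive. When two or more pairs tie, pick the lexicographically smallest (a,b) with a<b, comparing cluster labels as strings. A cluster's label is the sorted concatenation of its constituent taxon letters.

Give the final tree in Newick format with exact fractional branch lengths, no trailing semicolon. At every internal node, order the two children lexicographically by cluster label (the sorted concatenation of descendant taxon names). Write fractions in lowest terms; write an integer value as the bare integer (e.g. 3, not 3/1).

((((D:147/10,R:23/10):139/16,E:-27/16):97/16,(I:109/8,V:-53/8):107/16):105/32,(K:3,X:12):105/32)

iteration 1: select D,R (d=17, Q=-263); attach at lengths (147/10, 23/10); label the merged cluster DR
  updated: d(DR,E)=7, d(DR,I)=59/2, d(DR,K)=61/2, d(DR,V)=43/2, d(DR,X)=26
iteration 2: select I,V (d=7, Q=-162); attach at lengths (109/8, -53/8); label the merged cluster IV
  updated: d(DR,IV)=22, d(E,IV)=21/2, d(IV,K)=16, d(IV,X)=51/2
iteration 3: select K,X (d=15, Q=-121); attach at lengths (3, 12); label the merged cluster KX
  updated: d(DR,KX)=83/4, d(E,KX)=23/2, d(IV,KX)=53/4
iteration 4: select DR,E (d=7, Q=-259/4); attach at lengths (139/16, -27/16); label the merged cluster DER
  updated: d(DER,IV)=51/4, d(DER,KX)=101/8
iteration 5: select DER,IV (d=51/4, Q=-309/8); attach at lengths (97/16, 107/16); label the merged cluster DEIRV
  updated: d(DEIRV,KX)=105/16
iteration 6: select DEIRV,KX (d=105/16); attach at lengths (105/32, 105/32); label the merged cluster DEIKRVX
final tree: ((((D:147/10,R:23/10):139/16,E:-27/16):97/16,(I:109/8,V:-53/8):107/16):105/32,(K:3,X:12):105/32)
total length: 1045/16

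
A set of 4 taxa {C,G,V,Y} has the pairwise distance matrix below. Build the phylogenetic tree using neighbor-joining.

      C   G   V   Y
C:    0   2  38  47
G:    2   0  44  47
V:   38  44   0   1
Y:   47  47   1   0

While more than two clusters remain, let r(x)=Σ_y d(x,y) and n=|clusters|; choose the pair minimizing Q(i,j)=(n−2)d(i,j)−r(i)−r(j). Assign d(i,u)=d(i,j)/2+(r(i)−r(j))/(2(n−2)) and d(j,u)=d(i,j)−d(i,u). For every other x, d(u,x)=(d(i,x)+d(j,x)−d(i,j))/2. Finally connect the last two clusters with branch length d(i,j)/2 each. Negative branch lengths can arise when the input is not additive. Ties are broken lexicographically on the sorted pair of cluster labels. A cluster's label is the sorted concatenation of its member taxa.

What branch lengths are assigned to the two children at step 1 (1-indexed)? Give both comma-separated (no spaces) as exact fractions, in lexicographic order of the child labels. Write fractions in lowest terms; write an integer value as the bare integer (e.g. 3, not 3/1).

-1/2,5/2

step 1: merge (C,G) at d=2, Q=-176; branch lengths C→-1/2, G→5/2; new cluster CG
  updated: d(CG,V)=40, d(CG,Y)=46
step 2: merge (CG,V) at d=40, Q=-87; branch lengths CG→85/2, V→-5/2; new cluster CGV
  updated: d(CGV,Y)=7/2
step 3: merge (CGV,Y) at d=7/2; branch lengths CGV→7/4, Y→7/4; new cluster CGVY
final tree: (((C:-1/2,G:5/2):85/2,V:-5/2):7/4,Y:7/4)
total length: 91/2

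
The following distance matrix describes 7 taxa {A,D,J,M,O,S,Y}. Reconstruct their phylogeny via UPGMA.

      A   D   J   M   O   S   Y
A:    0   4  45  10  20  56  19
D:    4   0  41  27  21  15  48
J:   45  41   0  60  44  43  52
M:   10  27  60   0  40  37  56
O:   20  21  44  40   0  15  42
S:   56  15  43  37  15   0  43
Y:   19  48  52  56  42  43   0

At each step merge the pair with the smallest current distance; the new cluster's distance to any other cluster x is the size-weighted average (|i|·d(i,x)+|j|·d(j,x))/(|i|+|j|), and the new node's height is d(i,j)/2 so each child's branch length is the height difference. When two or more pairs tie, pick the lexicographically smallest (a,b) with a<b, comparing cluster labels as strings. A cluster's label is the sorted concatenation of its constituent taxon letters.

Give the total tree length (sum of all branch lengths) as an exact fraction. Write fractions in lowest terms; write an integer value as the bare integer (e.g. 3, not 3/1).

514/5

step 1: merge (A,D) at d=4; branch lengths A→2, D→2; new cluster AD
  updated: d(AD,J)=43, d(AD,M)=37/2, d(AD,O)=41/2, d(AD,S)=71/2, d(AD,Y)=67/2
step 2: merge (O,S) at d=15; branch lengths O→15/2, S→15/2; new cluster OS
  updated: d(AD,OS)=28, d(J,OS)=87/2, d(M,OS)=77/2, d(OS,Y)=85/2
step 3: merge (AD,M) at d=37/2; branch lengths AD→29/4, M→37/4; new cluster ADM
  updated: d(ADM,J)=146/3, d(ADM,OS)=63/2, d(ADM,Y)=41
step 4: merge (ADM,OS) at d=63/2; branch lengths ADM→13/2, OS→33/4; new cluster ADMOS
  updated: d(ADMOS,J)=233/5, d(ADMOS,Y)=208/5
step 5: merge (ADMOS,Y) at d=208/5; branch lengths ADMOS→101/20, Y→104/5; new cluster ADMOSY
  updated: d(ADMOSY,J)=95/2
step 6: merge (ADMOSY,J) at d=95/2; branch lengths ADMOSY→59/20, J→95/4; new cluster ADJMOSY
final tree: (((((A:2,D:2):29/4,M:37/4):13/2,(O:15/2,S:15/2):33/4):101/20,Y:104/5):59/20,J:95/4)
total length: 514/5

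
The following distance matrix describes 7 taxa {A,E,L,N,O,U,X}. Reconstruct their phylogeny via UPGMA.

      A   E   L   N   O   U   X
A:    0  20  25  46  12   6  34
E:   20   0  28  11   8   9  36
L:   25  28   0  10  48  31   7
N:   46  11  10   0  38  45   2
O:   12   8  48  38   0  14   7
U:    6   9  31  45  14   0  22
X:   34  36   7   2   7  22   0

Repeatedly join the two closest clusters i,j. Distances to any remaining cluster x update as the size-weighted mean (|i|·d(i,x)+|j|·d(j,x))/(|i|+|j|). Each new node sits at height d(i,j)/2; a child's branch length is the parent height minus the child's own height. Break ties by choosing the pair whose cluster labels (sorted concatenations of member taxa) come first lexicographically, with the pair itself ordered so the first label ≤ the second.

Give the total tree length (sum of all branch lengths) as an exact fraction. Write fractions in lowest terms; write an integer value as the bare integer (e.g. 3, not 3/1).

iteration 1: select N,X (d=2); attach at lengths (1, 1); label the merged cluster NX
  updated: d(A,NX)=40, d(E,NX)=47/2, d(L,NX)=17/2, d(NX,O)=45/2, d(NX,U)=67/2
iteration 2: select A,U (d=6); attach at lengths (3, 3); label the merged cluster AU
  updated: d(AU,E)=29/2, d(AU,L)=28, d(AU,NX)=147/4, d(AU,O)=13
iteration 3: select E,O (d=8); attach at lengths (4, 4); label the merged cluster EO
  updated: d(AU,EO)=55/4, d(EO,L)=38, d(EO,NX)=23
iteration 4: select L,NX (d=17/2); attach at lengths (17/4, 13/4); label the merged cluster LNX
  updated: d(AU,LNX)=203/6, d(EO,LNX)=28
iteration 5: select AU,EO (d=55/4); attach at lengths (31/8, 23/8); label the merged cluster AEOU
  updated: d(AEOU,LNX)=371/12
iteration 6: select AEOU,LNX (d=371/12); attach at lengths (103/12, 269/24); label the merged cluster AELNOUX
final tree: (((A:3,U:3):31/8,(E:4,O:4):23/8):103/12,(L:17/4,(N:1,X:1):13/4):269/24)
total length: 1201/24

1201/24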